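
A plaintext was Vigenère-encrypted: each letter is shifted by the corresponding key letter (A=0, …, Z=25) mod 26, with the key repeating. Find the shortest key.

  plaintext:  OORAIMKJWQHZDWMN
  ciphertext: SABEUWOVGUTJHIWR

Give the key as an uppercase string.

EMK

  i= 0: S-O =  4 → E
  i= 1: A-O = 12 → M
  i= 2: B-R = 10 → K
  i= 3: E-A =  4 → E
  i= 4: U-I = 12 → M
  i= 5: W-M = 10 → K
  i= 6: O-K =  4 → E
  i= 7: V-J = 12 → M
  i= 8: G-W = 10 → K
  i= 9: U-Q =  4 → E
  i=10: T-H = 12 → M
  i=11: J-Z = 10 → K
  i=12: H-D =  4 → E
  i=13: I-W = 12 → M
  i=14: W-M = 10 → K
  i=15: R-N =  4 → E
  shifts repeat with period 3: EMK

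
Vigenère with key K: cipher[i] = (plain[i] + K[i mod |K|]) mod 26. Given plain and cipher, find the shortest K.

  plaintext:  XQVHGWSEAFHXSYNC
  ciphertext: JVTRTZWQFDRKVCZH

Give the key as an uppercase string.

  i= 0: J-X = 12 → M
  i= 1: V-Q =  5 → F
  i= 2: T-V = 24 → Y
  i= 3: R-H = 10 → K
  i= 4: T-G = 13 → N
  i= 5: Z-W =  3 → D
  i= 6: W-S =  4 → E
  i= 7: Q-E = 12 → M
  i= 8: F-A =  5 → F
  i= 9: D-F = 24 → Y
  i=10: R-H = 10 → K
  i=11: K-X = 13 → N
  i=12: V-S =  3 → D
  i=13: C-Y =  4 → E
  i=14: Z-N = 12 → M
  i=15: H-C =  5 → F
  shifts repeat with period 7: MFYKNDE

MFYKNDE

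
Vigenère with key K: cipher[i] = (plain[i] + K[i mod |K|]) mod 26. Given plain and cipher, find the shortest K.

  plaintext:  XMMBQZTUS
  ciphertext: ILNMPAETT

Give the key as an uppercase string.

  i= 0: I-X = 11 → L
  i= 1: L-M = 25 → Z
  i= 2: N-M =  1 → B
  i= 3: M-B = 11 → L
  i= 4: P-Q = 25 → Z
  i= 5: A-Z =  1 → B
  i= 6: E-T = 11 → L
  i= 7: T-U = 25 → Z
  i= 8: T-S =  1 → B
  shifts repeat with period 3: LZB

LZB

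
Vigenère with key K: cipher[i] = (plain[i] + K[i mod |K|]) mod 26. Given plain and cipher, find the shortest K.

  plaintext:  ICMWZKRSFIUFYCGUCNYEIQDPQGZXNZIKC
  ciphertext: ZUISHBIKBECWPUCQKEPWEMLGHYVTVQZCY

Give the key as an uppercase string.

RSWWIR

  i= 0: Z-I = 17 → R
  i= 1: U-C = 18 → S
  i= 2: I-M = 22 → W
  i= 3: S-W = 22 → W
  i= 4: H-Z =  8 → I
  i= 5: B-K = 17 → R
  i= 6: I-R = 17 → R
  i= 7: K-S = 18 → S
  i= 8: B-F = 22 → W
  i= 9: E-I = 22 → W
  i=10: C-U =  8 → I
  i=11: W-F = 17 → R
  i=12: P-Y = 17 → R
  i=13: U-C = 18 → S
  i=14: C-G = 22 → W
  i=15: Q-U = 22 → W
  i=16: K-C =  8 → I
  i=17: E-N = 17 → R
  i=18: P-Y = 17 → R
  i=19: W-E = 18 → S
  i=20: E-I = 22 → W
  i=21: M-Q = 22 → W
  i=22: L-D =  8 → I
  i=23: G-P = 17 → R
  i=24: H-Q = 17 → R
  i=25: Y-G = 18 → S
  i=26: V-Z = 22 → W
  i=27: T-X = 22 → W
  i=28: V-N =  8 → I
  i=29: Q-Z = 17 → R
  i=30: Z-I = 17 → R
  i=31: C-K = 18 → S
  i=32: Y-C = 22 → W
  shifts repeat with period 6: RSWWIR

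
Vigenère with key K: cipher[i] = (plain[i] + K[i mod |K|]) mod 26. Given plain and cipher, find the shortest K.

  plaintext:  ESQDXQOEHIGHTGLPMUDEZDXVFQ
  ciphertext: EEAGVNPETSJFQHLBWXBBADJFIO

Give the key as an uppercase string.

AMKDYXB

  i= 0: E-E =  0 → A
  i= 1: E-S = 12 → M
  i= 2: A-Q = 10 → K
  i= 3: G-D =  3 → D
  i= 4: V-X = 24 → Y
  i= 5: N-Q = 23 → X
  i= 6: P-O =  1 → B
  i= 7: E-E =  0 → A
  i= 8: T-H = 12 → M
  i= 9: S-I = 10 → K
  i=10: J-G =  3 → D
  i=11: F-H = 24 → Y
  i=12: Q-T = 23 → X
  i=13: H-G =  1 → B
  i=14: L-L =  0 → A
  i=15: B-P = 12 → M
  i=16: W-M = 10 → K
  i=17: X-U =  3 → D
  i=18: B-D = 24 → Y
  i=19: B-E = 23 → X
  i=20: A-Z =  1 → B
  i=21: D-D =  0 → A
  i=22: J-X = 12 → M
  i=23: F-V = 10 → K
  i=24: I-F =  3 → D
  i=25: O-Q = 24 → Y
  shifts repeat with period 7: AMKDYXB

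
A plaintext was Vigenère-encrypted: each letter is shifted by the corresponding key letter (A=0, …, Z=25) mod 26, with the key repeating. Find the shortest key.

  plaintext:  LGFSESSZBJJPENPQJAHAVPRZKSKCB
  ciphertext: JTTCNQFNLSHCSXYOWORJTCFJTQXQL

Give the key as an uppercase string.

  i= 0: J-L = 24 → Y
  i= 1: T-G = 13 → N
  i= 2: T-F = 14 → O
  i= 3: C-S = 10 → K
  i= 4: N-E =  9 → J
  i= 5: Q-S = 24 → Y
  i= 6: F-S = 13 → N
  i= 7: N-Z = 14 → O
  i= 8: L-B = 10 → K
  i= 9: S-J =  9 → J
  i=10: H-J = 24 → Y
  i=11: C-P = 13 → N
  i=12: S-E = 14 → O
  i=13: X-N = 10 → K
  i=14: Y-P =  9 → J
  i=15: O-Q = 24 → Y
  i=16: W-J = 13 → N
  i=17: O-A = 14 → O
  i=18: R-H = 10 → K
  i=19: J-A =  9 → J
  i=20: T-V = 24 → Y
  i=21: C-P = 13 → N
  i=22: F-R = 14 → O
  i=23: J-Z = 10 → K
  i=24: T-K =  9 → J
  i=25: Q-S = 24 → Y
  i=26: X-K = 13 → N
  i=27: Q-C = 14 → O
  i=28: L-B = 10 → K
  shifts repeat with period 5: YNOKJ

YNOKJ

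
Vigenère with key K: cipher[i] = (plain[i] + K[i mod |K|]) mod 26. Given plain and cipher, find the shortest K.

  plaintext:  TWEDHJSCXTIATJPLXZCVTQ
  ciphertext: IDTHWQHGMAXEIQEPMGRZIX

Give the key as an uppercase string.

PHPE

  i= 0: I-T = 15 → P
  i= 1: D-W =  7 → H
  i= 2: T-E = 15 → P
  i= 3: H-D =  4 → E
  i= 4: W-H = 15 → P
  i= 5: Q-J =  7 → H
  i= 6: H-S = 15 → P
  i= 7: G-C =  4 → E
  i= 8: M-X = 15 → P
  i= 9: A-T =  7 → H
  i=10: X-I = 15 → P
  i=11: E-A =  4 → E
  i=12: I-T = 15 → P
  i=13: Q-J =  7 → H
  i=14: E-P = 15 → P
  i=15: P-L =  4 → E
  i=16: M-X = 15 → P
  i=17: G-Z =  7 → H
  i=18: R-C = 15 → P
  i=19: Z-V =  4 → E
  i=20: I-T = 15 → P
  i=21: X-Q =  7 → H
  shifts repeat with period 4: PHPE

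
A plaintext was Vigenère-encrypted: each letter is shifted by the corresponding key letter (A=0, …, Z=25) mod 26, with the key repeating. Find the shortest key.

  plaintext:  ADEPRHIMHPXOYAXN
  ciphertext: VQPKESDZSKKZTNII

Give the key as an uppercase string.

VNL

  i= 0: V-A = 21 → V
  i= 1: Q-D = 13 → N
  i= 2: P-E = 11 → L
  i= 3: K-P = 21 → V
  i= 4: E-R = 13 → N
  i= 5: S-H = 11 → L
  i= 6: D-I = 21 → V
  i= 7: Z-M = 13 → N
  i= 8: S-H = 11 → L
  i= 9: K-P = 21 → V
  i=10: K-X = 13 → N
  i=11: Z-O = 11 → L
  i=12: T-Y = 21 → V
  i=13: N-A = 13 → N
  i=14: I-X = 11 → L
  i=15: I-N = 21 → V
  shifts repeat with period 3: VNL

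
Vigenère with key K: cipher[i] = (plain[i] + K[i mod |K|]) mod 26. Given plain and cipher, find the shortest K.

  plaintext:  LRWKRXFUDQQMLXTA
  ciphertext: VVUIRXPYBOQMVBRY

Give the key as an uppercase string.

KEYYAA

  i= 0: V-L = 10 → K
  i= 1: V-R =  4 → E
  i= 2: U-W = 24 → Y
  i= 3: I-K = 24 → Y
  i= 4: R-R =  0 → A
  i= 5: X-X =  0 → A
  i= 6: P-F = 10 → K
  i= 7: Y-U =  4 → E
  i= 8: B-D = 24 → Y
  i= 9: O-Q = 24 → Y
  i=10: Q-Q =  0 → A
  i=11: M-M =  0 → A
  i=12: V-L = 10 → K
  i=13: B-X =  4 → E
  i=14: R-T = 24 → Y
  i=15: Y-A = 24 → Y
  shifts repeat with period 6: KEYYAA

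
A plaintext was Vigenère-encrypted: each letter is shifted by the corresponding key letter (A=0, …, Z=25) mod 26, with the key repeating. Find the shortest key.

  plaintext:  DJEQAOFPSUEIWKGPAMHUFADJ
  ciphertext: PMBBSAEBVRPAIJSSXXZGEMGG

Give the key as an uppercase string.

  i= 0: P-D = 12 → M
  i= 1: M-J =  3 → D
  i= 2: B-E = 23 → X
  i= 3: B-Q = 11 → L
  i= 4: S-A = 18 → S
  i= 5: A-O = 12 → M
  i= 6: E-F = 25 → Z
  i= 7: B-P = 12 → M
  i= 8: V-S =  3 → D
  i= 9: R-U = 23 → X
  i=10: P-E = 11 → L
  i=11: A-I = 18 → S
  i=12: I-W = 12 → M
  i=13: J-K = 25 → Z
  i=14: S-G = 12 → M
  i=15: S-P =  3 → D
  i=16: X-A = 23 → X
  i=17: X-M = 11 → L
  i=18: Z-H = 18 → S
  i=19: G-U = 12 → M
  i=20: E-F = 25 → Z
  i=21: M-A = 12 → M
  i=22: G-D =  3 → D
  i=23: G-J = 23 → X
  shifts repeat with period 7: MDXLSMZ

MDXLSMZ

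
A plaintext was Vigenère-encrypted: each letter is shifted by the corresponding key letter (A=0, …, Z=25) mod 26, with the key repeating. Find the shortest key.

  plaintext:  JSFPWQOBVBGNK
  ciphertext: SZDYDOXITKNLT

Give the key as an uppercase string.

JHY

  i= 0: S-J =  9 → J
  i= 1: Z-S =  7 → H
  i= 2: D-F = 24 → Y
  i= 3: Y-P =  9 → J
  i= 4: D-W =  7 → H
  i= 5: O-Q = 24 → Y
  i= 6: X-O =  9 → J
  i= 7: I-B =  7 → H
  i= 8: T-V = 24 → Y
  i= 9: K-B =  9 → J
  i=10: N-G =  7 → H
  i=11: L-N = 24 → Y
  i=12: T-K =  9 → J
  shifts repeat with period 3: JHY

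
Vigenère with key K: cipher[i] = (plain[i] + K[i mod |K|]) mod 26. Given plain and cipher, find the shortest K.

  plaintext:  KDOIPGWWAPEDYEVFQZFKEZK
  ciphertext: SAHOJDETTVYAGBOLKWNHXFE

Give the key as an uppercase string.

  i= 0: S-K =  8 → I
  i= 1: A-D = 23 → X
  i= 2: H-O = 19 → T
  i= 3: O-I =  6 → G
  i= 4: J-P = 20 → U
  i= 5: D-G = 23 → X
  i= 6: E-W =  8 → I
  i= 7: T-W = 23 → X
  i= 8: T-A = 19 → T
  i= 9: V-P =  6 → G
  i=10: Y-E = 20 → U
  i=11: A-D = 23 → X
  i=12: G-Y =  8 → I
  i=13: B-E = 23 → X
  i=14: O-V = 19 → T
  i=15: L-F =  6 → G
  i=16: K-Q = 20 → U
  i=17: W-Z = 23 → X
  i=18: N-F =  8 → I
  i=19: H-K = 23 → X
  i=20: X-E = 19 → T
  i=21: F-Z =  6 → G
  i=22: E-K = 20 → U
  shifts repeat with period 6: IXTGUX

IXTGUX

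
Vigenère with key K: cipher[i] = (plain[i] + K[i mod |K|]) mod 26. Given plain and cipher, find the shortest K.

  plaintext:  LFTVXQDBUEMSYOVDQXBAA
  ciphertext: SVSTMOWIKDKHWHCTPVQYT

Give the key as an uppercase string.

HQZYPYT

  i= 0: S-L =  7 → H
  i= 1: V-F = 16 → Q
  i= 2: S-T = 25 → Z
  i= 3: T-V = 24 → Y
  i= 4: M-X = 15 → P
  i= 5: O-Q = 24 → Y
  i= 6: W-D = 19 → T
  i= 7: I-B =  7 → H
  i= 8: K-U = 16 → Q
  i= 9: D-E = 25 → Z
  i=10: K-M = 24 → Y
  i=11: H-S = 15 → P
  i=12: W-Y = 24 → Y
  i=13: H-O = 19 → T
  i=14: C-V =  7 → H
  i=15: T-D = 16 → Q
  i=16: P-Q = 25 → Z
  i=17: V-X = 24 → Y
  i=18: Q-B = 15 → P
  i=19: Y-A = 24 → Y
  i=20: T-A = 19 → T
  shifts repeat with period 7: HQZYPYT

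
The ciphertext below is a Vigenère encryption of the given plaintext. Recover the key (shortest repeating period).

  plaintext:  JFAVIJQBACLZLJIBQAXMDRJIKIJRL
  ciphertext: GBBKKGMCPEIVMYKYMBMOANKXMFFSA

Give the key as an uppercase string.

  i= 0: G-J = 23 → X
  i= 1: B-F = 22 → W
  i= 2: B-A =  1 → B
  i= 3: K-V = 15 → P
  i= 4: K-I =  2 → C
  i= 5: G-J = 23 → X
  i= 6: M-Q = 22 → W
  i= 7: C-B =  1 → B
  i= 8: P-A = 15 → P
  i= 9: E-C =  2 → C
  i=10: I-L = 23 → X
  i=11: V-Z = 22 → W
  i=12: M-L =  1 → B
  i=13: Y-J = 15 → P
  i=14: K-I =  2 → C
  i=15: Y-B = 23 → X
  i=16: M-Q = 22 → W
  i=17: B-A =  1 → B
  i=18: M-X = 15 → P
  i=19: O-M =  2 → C
  i=20: A-D = 23 → X
  i=21: N-R = 22 → W
  i=22: K-J =  1 → B
  i=23: X-I = 15 → P
  i=24: M-K =  2 → C
  i=25: F-I = 23 → X
  i=26: F-J = 22 → W
  i=27: S-R =  1 → B
  i=28: A-L = 15 → P
  shifts repeat with period 5: XWBPC

XWBPC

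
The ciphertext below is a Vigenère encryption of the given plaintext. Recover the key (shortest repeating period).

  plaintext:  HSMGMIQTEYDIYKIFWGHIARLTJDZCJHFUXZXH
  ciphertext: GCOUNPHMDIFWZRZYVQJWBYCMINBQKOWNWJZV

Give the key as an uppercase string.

ZKCOBHRT

  i= 0: G-H = 25 → Z
  i= 1: C-S = 10 → K
  i= 2: O-M =  2 → C
  i= 3: U-G = 14 → O
  i= 4: N-M =  1 → B
  i= 5: P-I =  7 → H
  i= 6: H-Q = 17 → R
  i= 7: M-T = 19 → T
  i= 8: D-E = 25 → Z
  i= 9: I-Y = 10 → K
  i=10: F-D =  2 → C
  i=11: W-I = 14 → O
  i=12: Z-Y =  1 → B
  i=13: R-K =  7 → H
  i=14: Z-I = 17 → R
  i=15: Y-F = 19 → T
  i=16: V-W = 25 → Z
  i=17: Q-G = 10 → K
  i=18: J-H =  2 → C
  i=19: W-I = 14 → O
  i=20: B-A =  1 → B
  i=21: Y-R =  7 → H
  i=22: C-L = 17 → R
  i=23: M-T = 19 → T
  i=24: I-J = 25 → Z
  i=25: N-D = 10 → K
  i=26: B-Z =  2 → C
  i=27: Q-C = 14 → O
  i=28: K-J =  1 → B
  i=29: O-H =  7 → H
  i=30: W-F = 17 → R
  i=31: N-U = 19 → T
  i=32: W-X = 25 → Z
  i=33: J-Z = 10 → K
  i=34: Z-X =  2 → C
  i=35: V-H = 14 → O
  shifts repeat with period 8: ZKCOBHRT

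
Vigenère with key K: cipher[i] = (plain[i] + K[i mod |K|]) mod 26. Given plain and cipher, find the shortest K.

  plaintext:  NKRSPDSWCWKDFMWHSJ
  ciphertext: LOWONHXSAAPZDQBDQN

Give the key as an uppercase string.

YEFW

  i= 0: L-N = 24 → Y
  i= 1: O-K =  4 → E
  i= 2: W-R =  5 → F
  i= 3: O-S = 22 → W
  i= 4: N-P = 24 → Y
  i= 5: H-D =  4 → E
  i= 6: X-S =  5 → F
  i= 7: S-W = 22 → W
  i= 8: A-C = 24 → Y
  i= 9: A-W =  4 → E
  i=10: P-K =  5 → F
  i=11: Z-D = 22 → W
  i=12: D-F = 24 → Y
  i=13: Q-M =  4 → E
  i=14: B-W =  5 → F
  i=15: D-H = 22 → W
  i=16: Q-S = 24 → Y
  i=17: N-J =  4 → E
  shifts repeat with period 4: YEFW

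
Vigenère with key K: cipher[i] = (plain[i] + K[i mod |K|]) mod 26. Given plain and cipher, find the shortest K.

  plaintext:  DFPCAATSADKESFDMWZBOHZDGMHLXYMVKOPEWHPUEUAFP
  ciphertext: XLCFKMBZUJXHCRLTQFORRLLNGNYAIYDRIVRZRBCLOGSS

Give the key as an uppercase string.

  i= 0: X-D = 20 → U
  i= 1: L-F =  6 → G
  i= 2: C-P = 13 → N
  i= 3: F-C =  3 → D
  i= 4: K-A = 10 → K
  i= 5: M-A = 12 → M
  i= 6: B-T =  8 → I
  i= 7: Z-S =  7 → H
  i= 8: U-A = 20 → U
  i= 9: J-D =  6 → G
  i=10: X-K = 13 → N
  i=11: H-E =  3 → D
  i=12: C-S = 10 → K
  i=13: R-F = 12 → M
  i=14: L-D =  8 → I
  i=15: T-M =  7 → H
  i=16: Q-W = 20 → U
  i=17: F-Z =  6 → G
  i=18: O-B = 13 → N
  i=19: R-O =  3 → D
  i=20: R-H = 10 → K
  i=21: L-Z = 12 → M
  i=22: L-D =  8 → I
  i=23: N-G =  7 → H
  i=24: G-M = 20 → U
  i=25: N-H =  6 → G
  i=26: Y-L = 13 → N
  i=27: A-X =  3 → D
  i=28: I-Y = 10 → K
  i=29: Y-M = 12 → M
  i=30: D-V =  8 → I
  i=31: R-K =  7 → H
  i=32: I-O = 20 → U
  i=33: V-P =  6 → G
  i=34: R-E = 13 → N
  i=35: Z-W =  3 → D
  i=36: R-H = 10 → K
  i=37: B-P = 12 → M
  i=38: C-U =  8 → I
  i=39: L-E =  7 → H
  i=40: O-U = 20 → U
  i=41: G-A =  6 → G
  i=42: S-F = 13 → N
  i=43: S-P =  3 → D
  shifts repeat with period 8: UGNDKMIH

UGNDKMIH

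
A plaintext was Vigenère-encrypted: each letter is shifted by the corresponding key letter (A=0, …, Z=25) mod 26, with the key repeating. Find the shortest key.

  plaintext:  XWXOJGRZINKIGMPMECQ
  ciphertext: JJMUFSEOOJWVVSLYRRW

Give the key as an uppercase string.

  i= 0: J-X = 12 → M
  i= 1: J-W = 13 → N
  i= 2: M-X = 15 → P
  i= 3: U-O =  6 → G
  i= 4: F-J = 22 → W
  i= 5: S-G = 12 → M
  i= 6: E-R = 13 → N
  i= 7: O-Z = 15 → P
  i= 8: O-I =  6 → G
  i= 9: J-N = 22 → W
  i=10: W-K = 12 → M
  i=11: V-I = 13 → N
  i=12: V-G = 15 → P
  i=13: S-M =  6 → G
  i=14: L-P = 22 → W
  i=15: Y-M = 12 → M
  i=16: R-E = 13 → N
  i=17: R-C = 15 → P
  i=18: W-Q =  6 → G
  shifts repeat with period 5: MNPGW

MNPGW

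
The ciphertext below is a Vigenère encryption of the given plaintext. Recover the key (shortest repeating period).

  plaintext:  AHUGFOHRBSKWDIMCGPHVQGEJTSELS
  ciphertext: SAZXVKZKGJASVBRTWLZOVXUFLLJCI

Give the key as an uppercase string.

  i= 0: S-A = 18 → S
  i= 1: A-H = 19 → T
  i= 2: Z-U =  5 → F
  i= 3: X-G = 17 → R
  i= 4: V-F = 16 → Q
  i= 5: K-O = 22 → W
  i= 6: Z-H = 18 → S
  i= 7: K-R = 19 → T
  i= 8: G-B =  5 → F
  i= 9: J-S = 17 → R
  i=10: A-K = 16 → Q
  i=11: S-W = 22 → W
  i=12: V-D = 18 → S
  i=13: B-I = 19 → T
  i=14: R-M =  5 → F
  i=15: T-C = 17 → R
  i=16: W-G = 16 → Q
  i=17: L-P = 22 → W
  i=18: Z-H = 18 → S
  i=19: O-V = 19 → T
  i=20: V-Q =  5 → F
  i=21: X-G = 17 → R
  i=22: U-E = 16 → Q
  i=23: F-J = 22 → W
  i=24: L-T = 18 → S
  i=25: L-S = 19 → T
  i=26: J-E =  5 → F
  i=27: C-L = 17 → R
  i=28: I-S = 16 → Q
  shifts repeat with period 6: STFRQW

STFRQW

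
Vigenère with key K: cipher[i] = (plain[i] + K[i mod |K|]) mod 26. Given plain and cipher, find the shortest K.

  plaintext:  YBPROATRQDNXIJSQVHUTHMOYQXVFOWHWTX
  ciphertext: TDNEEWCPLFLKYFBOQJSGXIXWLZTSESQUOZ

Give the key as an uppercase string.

  i= 0: T-Y = 21 → V
  i= 1: D-B =  2 → C
  i= 2: N-P = 24 → Y
  i= 3: E-R = 13 → N
  i= 4: E-O = 16 → Q
  i= 5: W-A = 22 → W
  i= 6: C-T =  9 → J
  i= 7: P-R = 24 → Y
  i= 8: L-Q = 21 → V
  i= 9: F-D =  2 → C
  i=10: L-N = 24 → Y
  i=11: K-X = 13 → N
  i=12: Y-I = 16 → Q
  i=13: F-J = 22 → W
  i=14: B-S =  9 → J
  i=15: O-Q = 24 → Y
  i=16: Q-V = 21 → V
  i=17: J-H =  2 → C
  i=18: S-U = 24 → Y
  i=19: G-T = 13 → N
  i=20: X-H = 16 → Q
  i=21: I-M = 22 → W
  i=22: X-O =  9 → J
  i=23: W-Y = 24 → Y
  i=24: L-Q = 21 → V
  i=25: Z-X =  2 → C
  i=26: T-V = 24 → Y
  i=27: S-F = 13 → N
  i=28: E-O = 16 → Q
  i=29: S-W = 22 → W
  i=30: Q-H =  9 → J
  i=31: U-W = 24 → Y
  i=32: O-T = 21 → V
  i=33: Z-X =  2 → C
  shifts repeat with period 8: VCYNQWJY

VCYNQWJY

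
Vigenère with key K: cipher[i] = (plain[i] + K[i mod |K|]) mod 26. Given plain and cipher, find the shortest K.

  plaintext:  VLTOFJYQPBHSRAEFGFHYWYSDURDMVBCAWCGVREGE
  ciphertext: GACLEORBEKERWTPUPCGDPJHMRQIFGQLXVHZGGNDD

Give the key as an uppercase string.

LPJXZFT

  i= 0: G-V = 11 → L
  i= 1: A-L = 15 → P
  i= 2: C-T =  9 → J
  i= 3: L-O = 23 → X
  i= 4: E-F = 25 → Z
  i= 5: O-J =  5 → F
  i= 6: R-Y = 19 → T
  i= 7: B-Q = 11 → L
  i= 8: E-P = 15 → P
  i= 9: K-B =  9 → J
  i=10: E-H = 23 → X
  i=11: R-S = 25 → Z
  i=12: W-R =  5 → F
  i=13: T-A = 19 → T
  i=14: P-E = 11 → L
  i=15: U-F = 15 → P
  i=16: P-G =  9 → J
  i=17: C-F = 23 → X
  i=18: G-H = 25 → Z
  i=19: D-Y =  5 → F
  i=20: P-W = 19 → T
  i=21: J-Y = 11 → L
  i=22: H-S = 15 → P
  i=23: M-D =  9 → J
  i=24: R-U = 23 → X
  i=25: Q-R = 25 → Z
  i=26: I-D =  5 → F
  i=27: F-M = 19 → T
  i=28: G-V = 11 → L
  i=29: Q-B = 15 → P
  i=30: L-C =  9 → J
  i=31: X-A = 23 → X
  i=32: V-W = 25 → Z
  i=33: H-C =  5 → F
  i=34: Z-G = 19 → T
  i=35: G-V = 11 → L
  i=36: G-R = 15 → P
  i=37: N-E =  9 → J
  i=38: D-G = 23 → X
  i=39: D-E = 25 → Z
  shifts repeat with period 7: LPJXZFT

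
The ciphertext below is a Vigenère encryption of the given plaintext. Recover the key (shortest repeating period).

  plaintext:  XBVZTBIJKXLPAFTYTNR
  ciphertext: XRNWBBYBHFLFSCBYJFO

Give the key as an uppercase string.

  i= 0: X-X =  0 → A
  i= 1: R-B = 16 → Q
  i= 2: N-V = 18 → S
  i= 3: W-Z = 23 → X
  i= 4: B-T =  8 → I
  i= 5: B-B =  0 → A
  i= 6: Y-I = 16 → Q
  i= 7: B-J = 18 → S
  i= 8: H-K = 23 → X
  i= 9: F-X =  8 → I
  i=10: L-L =  0 → A
  i=11: F-P = 16 → Q
  i=12: S-A = 18 → S
  i=13: C-F = 23 → X
  i=14: B-T =  8 → I
  i=15: Y-Y =  0 → A
  i=16: J-T = 16 → Q
  i=17: F-N = 18 → S
  i=18: O-R = 23 → X
  shifts repeat with period 5: AQSXI

AQSXI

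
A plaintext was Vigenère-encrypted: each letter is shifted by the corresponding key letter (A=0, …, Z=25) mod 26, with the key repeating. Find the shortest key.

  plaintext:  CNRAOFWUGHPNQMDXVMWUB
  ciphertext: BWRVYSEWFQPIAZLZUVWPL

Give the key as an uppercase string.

ZJAVKNIC

  i= 0: B-C = 25 → Z
  i= 1: W-N =  9 → J
  i= 2: R-R =  0 → A
  i= 3: V-A = 21 → V
  i= 4: Y-O = 10 → K
  i= 5: S-F = 13 → N
  i= 6: E-W =  8 → I
  i= 7: W-U =  2 → C
  i= 8: F-G = 25 → Z
  i= 9: Q-H =  9 → J
  i=10: P-P =  0 → A
  i=11: I-N = 21 → V
  i=12: A-Q = 10 → K
  i=13: Z-M = 13 → N
  i=14: L-D =  8 → I
  i=15: Z-X =  2 → C
  i=16: U-V = 25 → Z
  i=17: V-M =  9 → J
  i=18: W-W =  0 → A
  i=19: P-U = 21 → V
  i=20: L-B = 10 → K
  shifts repeat with period 8: ZJAVKNIC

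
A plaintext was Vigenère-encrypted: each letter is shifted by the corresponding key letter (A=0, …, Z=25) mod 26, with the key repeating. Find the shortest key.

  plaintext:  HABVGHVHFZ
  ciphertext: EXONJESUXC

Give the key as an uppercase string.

XXNSD

  i= 0: E-H = 23 → X
  i= 1: X-A = 23 → X
  i= 2: O-B = 13 → N
  i= 3: N-V = 18 → S
  i= 4: J-G =  3 → D
  i= 5: E-H = 23 → X
  i= 6: S-V = 23 → X
  i= 7: U-H = 13 → N
  i= 8: X-F = 18 → S
  i= 9: C-Z =  3 → D
  shifts repeat with period 5: XXNSD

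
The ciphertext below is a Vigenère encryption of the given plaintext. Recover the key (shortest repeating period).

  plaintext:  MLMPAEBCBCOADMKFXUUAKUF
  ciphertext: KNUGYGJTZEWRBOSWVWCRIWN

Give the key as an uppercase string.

YCIR

  i= 0: K-M = 24 → Y
  i= 1: N-L =  2 → C
  i= 2: U-M =  8 → I
  i= 3: G-P = 17 → R
  i= 4: Y-A = 24 → Y
  i= 5: G-E =  2 → C
  i= 6: J-B =  8 → I
  i= 7: T-C = 17 → R
  i= 8: Z-B = 24 → Y
  i= 9: E-C =  2 → C
  i=10: W-O =  8 → I
  i=11: R-A = 17 → R
  i=12: B-D = 24 → Y
  i=13: O-M =  2 → C
  i=14: S-K =  8 → I
  i=15: W-F = 17 → R
  i=16: V-X = 24 → Y
  i=17: W-U =  2 → C
  i=18: C-U =  8 → I
  i=19: R-A = 17 → R
  i=20: I-K = 24 → Y
  i=21: W-U =  2 → C
  i=22: N-F =  8 → I
  shifts repeat with period 4: YCIR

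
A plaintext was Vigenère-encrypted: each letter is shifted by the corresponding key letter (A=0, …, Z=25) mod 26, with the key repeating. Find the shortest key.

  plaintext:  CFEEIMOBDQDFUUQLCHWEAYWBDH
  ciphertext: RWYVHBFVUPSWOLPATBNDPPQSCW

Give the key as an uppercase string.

PRURZ

  i= 0: R-C = 15 → P
  i= 1: W-F = 17 → R
  i= 2: Y-E = 20 → U
  i= 3: V-E = 17 → R
  i= 4: H-I = 25 → Z
  i= 5: B-M = 15 → P
  i= 6: F-O = 17 → R
  i= 7: V-B = 20 → U
  i= 8: U-D = 17 → R
  i= 9: P-Q = 25 → Z
  i=10: S-D = 15 → P
  i=11: W-F = 17 → R
  i=12: O-U = 20 → U
  i=13: L-U = 17 → R
  i=14: P-Q = 25 → Z
  i=15: A-L = 15 → P
  i=16: T-C = 17 → R
  i=17: B-H = 20 → U
  i=18: N-W = 17 → R
  i=19: D-E = 25 → Z
  i=20: P-A = 15 → P
  i=21: P-Y = 17 → R
  i=22: Q-W = 20 → U
  i=23: S-B = 17 → R
  i=24: C-D = 25 → Z
  i=25: W-H = 15 → P
  shifts repeat with period 5: PRURZ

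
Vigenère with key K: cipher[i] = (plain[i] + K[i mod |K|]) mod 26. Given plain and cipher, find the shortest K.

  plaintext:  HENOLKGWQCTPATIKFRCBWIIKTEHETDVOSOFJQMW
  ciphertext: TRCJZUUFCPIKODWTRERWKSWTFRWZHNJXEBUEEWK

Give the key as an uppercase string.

  i= 0: T-H = 12 → M
  i= 1: R-E = 13 → N
  i= 2: C-N = 15 → P
  i= 3: J-O = 21 → V
  i= 4: Z-L = 14 → O
  i= 5: U-K = 10 → K
  i= 6: U-G = 14 → O
  i= 7: F-W =  9 → J
  i= 8: C-Q = 12 → M
  i= 9: P-C = 13 → N
  i=10: I-T = 15 → P
  i=11: K-P = 21 → V
  i=12: O-A = 14 → O
  i=13: D-T = 10 → K
  i=14: W-I = 14 → O
  i=15: T-K =  9 → J
  i=16: R-F = 12 → M
  i=17: E-R = 13 → N
  i=18: R-C = 15 → P
  i=19: W-B = 21 → V
  i=20: K-W = 14 → O
  i=21: S-I = 10 → K
  i=22: W-I = 14 → O
  i=23: T-K =  9 → J
  i=24: F-T = 12 → M
  i=25: R-E = 13 → N
  i=26: W-H = 15 → P
  i=27: Z-E = 21 → V
  i=28: H-T = 14 → O
  i=29: N-D = 10 → K
  i=30: J-V = 14 → O
  i=31: X-O =  9 → J
  i=32: E-S = 12 → M
  i=33: B-O = 13 → N
  i=34: U-F = 15 → P
  i=35: E-J = 21 → V
  i=36: E-Q = 14 → O
  i=37: W-M = 10 → K
  i=38: K-W = 14 → O
  shifts repeat with period 8: MNPVOKOJ

MNPVOKOJ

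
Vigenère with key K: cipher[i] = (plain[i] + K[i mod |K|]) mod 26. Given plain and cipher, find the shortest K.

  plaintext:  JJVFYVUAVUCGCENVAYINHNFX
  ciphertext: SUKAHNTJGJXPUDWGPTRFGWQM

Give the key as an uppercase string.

JLPVJSZ

  i= 0: S-J =  9 → J
  i= 1: U-J = 11 → L
  i= 2: K-V = 15 → P
  i= 3: A-F = 21 → V
  i= 4: H-Y =  9 → J
  i= 5: N-V = 18 → S
  i= 6: T-U = 25 → Z
  i= 7: J-A =  9 → J
  i= 8: G-V = 11 → L
  i= 9: J-U = 15 → P
  i=10: X-C = 21 → V
  i=11: P-G =  9 → J
  i=12: U-C = 18 → S
  i=13: D-E = 25 → Z
  i=14: W-N =  9 → J
  i=15: G-V = 11 → L
  i=16: P-A = 15 → P
  i=17: T-Y = 21 → V
  i=18: R-I =  9 → J
  i=19: F-N = 18 → S
  i=20: G-H = 25 → Z
  i=21: W-N =  9 → J
  i=22: Q-F = 11 → L
  i=23: M-X = 15 → P
  shifts repeat with period 7: JLPVJSZ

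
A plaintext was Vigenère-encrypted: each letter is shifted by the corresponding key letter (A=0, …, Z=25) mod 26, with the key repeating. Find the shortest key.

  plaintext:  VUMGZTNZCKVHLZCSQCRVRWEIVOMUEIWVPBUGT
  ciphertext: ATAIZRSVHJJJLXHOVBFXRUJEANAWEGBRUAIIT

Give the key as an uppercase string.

FZOCAYFW

  i= 0: A-V =  5 → F
  i= 1: T-U = 25 → Z
  i= 2: A-M = 14 → O
  i= 3: I-G =  2 → C
  i= 4: Z-Z =  0 → A
  i= 5: R-T = 24 → Y
  i= 6: S-N =  5 → F
  i= 7: V-Z = 22 → W
  i= 8: H-C =  5 → F
  i= 9: J-K = 25 → Z
  i=10: J-V = 14 → O
  i=11: J-H =  2 → C
  i=12: L-L =  0 → A
  i=13: X-Z = 24 → Y
  i=14: H-C =  5 → F
  i=15: O-S = 22 → W
  i=16: V-Q =  5 → F
  i=17: B-C = 25 → Z
  i=18: F-R = 14 → O
  i=19: X-V =  2 → C
  i=20: R-R =  0 → A
  i=21: U-W = 24 → Y
  i=22: J-E =  5 → F
  i=23: E-I = 22 → W
  i=24: A-V =  5 → F
  i=25: N-O = 25 → Z
  i=26: A-M = 14 → O
  i=27: W-U =  2 → C
  i=28: E-E =  0 → A
  i=29: G-I = 24 → Y
  i=30: B-W =  5 → F
  i=31: R-V = 22 → W
  i=32: U-P =  5 → F
  i=33: A-B = 25 → Z
  i=34: I-U = 14 → O
  i=35: I-G =  2 → C
  i=36: T-T =  0 → A
  shifts repeat with period 8: FZOCAYFW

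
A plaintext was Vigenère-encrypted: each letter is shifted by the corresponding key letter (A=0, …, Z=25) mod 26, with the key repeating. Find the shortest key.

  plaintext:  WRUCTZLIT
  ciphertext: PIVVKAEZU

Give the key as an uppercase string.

TRB

  i= 0: P-W = 19 → T
  i= 1: I-R = 17 → R
  i= 2: V-U =  1 → B
  i= 3: V-C = 19 → T
  i= 4: K-T = 17 → R
  i= 5: A-Z =  1 → B
  i= 6: E-L = 19 → T
  i= 7: Z-I = 17 → R
  i= 8: U-T =  1 → B
  shifts repeat with period 3: TRB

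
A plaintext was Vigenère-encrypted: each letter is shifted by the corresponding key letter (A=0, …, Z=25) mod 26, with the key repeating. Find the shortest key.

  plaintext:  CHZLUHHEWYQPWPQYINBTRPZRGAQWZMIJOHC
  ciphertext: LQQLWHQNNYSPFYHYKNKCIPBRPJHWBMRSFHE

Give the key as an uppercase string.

  i= 0: L-C =  9 → J
  i= 1: Q-H =  9 → J
  i= 2: Q-Z = 17 → R
  i= 3: L-L =  0 → A
  i= 4: W-U =  2 → C
  i= 5: H-H =  0 → A
  i= 6: Q-H =  9 → J
  i= 7: N-E =  9 → J
  i= 8: N-W = 17 → R
  i= 9: Y-Y =  0 → A
  i=10: S-Q =  2 → C
  i=11: P-P =  0 → A
  i=12: F-W =  9 → J
  i=13: Y-P =  9 → J
  i=14: H-Q = 17 → R
  i=15: Y-Y =  0 → A
  i=16: K-I =  2 → C
  i=17: N-N =  0 → A
  i=18: K-B =  9 → J
  i=19: C-T =  9 → J
  i=20: I-R = 17 → R
  i=21: P-P =  0 → A
  i=22: B-Z =  2 → C
  i=23: R-R =  0 → A
  i=24: P-G =  9 → J
  i=25: J-A =  9 → J
  i=26: H-Q = 17 → R
  i=27: W-W =  0 → A
  i=28: B-Z =  2 → C
  i=29: M-M =  0 → A
  i=30: R-I =  9 → J
  i=31: S-J =  9 → J
  i=32: F-O = 17 → R
  i=33: H-H =  0 → A
  i=34: E-C =  2 → C
  shifts repeat with period 6: JJRACA

JJRACA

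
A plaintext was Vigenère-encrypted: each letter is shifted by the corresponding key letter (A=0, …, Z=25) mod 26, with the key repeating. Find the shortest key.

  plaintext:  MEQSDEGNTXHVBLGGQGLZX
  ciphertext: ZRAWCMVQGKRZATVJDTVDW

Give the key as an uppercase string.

  i= 0: Z-M = 13 → N
  i= 1: R-E = 13 → N
  i= 2: A-Q = 10 → K
  i= 3: W-S =  4 → E
  i= 4: C-D = 25 → Z
  i= 5: M-E =  8 → I
  i= 6: V-G = 15 → P
  i= 7: Q-N =  3 → D
  i= 8: G-T = 13 → N
  i= 9: K-X = 13 → N
  i=10: R-H = 10 → K
  i=11: Z-V =  4 → E
  i=12: A-B = 25 → Z
  i=13: T-L =  8 → I
  i=14: V-G = 15 → P
  i=15: J-G =  3 → D
  i=16: D-Q = 13 → N
  i=17: T-G = 13 → N
  i=18: V-L = 10 → K
  i=19: D-Z =  4 → E
  i=20: W-X = 25 → Z
  shifts repeat with period 8: NNKEZIPD

NNKEZIPD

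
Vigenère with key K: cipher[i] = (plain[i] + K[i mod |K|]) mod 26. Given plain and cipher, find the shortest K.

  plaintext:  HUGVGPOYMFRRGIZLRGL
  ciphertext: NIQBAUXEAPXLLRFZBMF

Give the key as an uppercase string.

  i= 0: N-H =  6 → G
  i= 1: I-U = 14 → O
  i= 2: Q-G = 10 → K
  i= 3: B-V =  6 → G
  i= 4: A-G = 20 → U
  i= 5: U-P =  5 → F
  i= 6: X-O =  9 → J
  i= 7: E-Y =  6 → G
  i= 8: A-M = 14 → O
  i= 9: P-F = 10 → K
  i=10: X-R =  6 → G
  i=11: L-R = 20 → U
  i=12: L-G =  5 → F
  i=13: R-I =  9 → J
  i=14: F-Z =  6 → G
  i=15: Z-L = 14 → O
  i=16: B-R = 10 → K
  i=17: M-G =  6 → G
  i=18: F-L = 20 → U
  shifts repeat with period 7: GOKGUFJ

GOKGUFJ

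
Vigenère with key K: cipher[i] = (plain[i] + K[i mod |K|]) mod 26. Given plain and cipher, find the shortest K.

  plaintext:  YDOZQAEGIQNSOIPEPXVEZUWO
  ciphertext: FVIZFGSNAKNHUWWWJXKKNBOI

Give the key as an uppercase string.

  i= 0: F-Y =  7 → H
  i= 1: V-D = 18 → S
  i= 2: I-O = 20 → U
  i= 3: Z-Z =  0 → A
  i= 4: F-Q = 15 → P
  i= 5: G-A =  6 → G
  i= 6: S-E = 14 → O
  i= 7: N-G =  7 → H
  i= 8: A-I = 18 → S
  i= 9: K-Q = 20 → U
  i=10: N-N =  0 → A
  i=11: H-S = 15 → P
  i=12: U-O =  6 → G
  i=13: W-I = 14 → O
  i=14: W-P =  7 → H
  i=15: W-E = 18 → S
  i=16: J-P = 20 → U
  i=17: X-X =  0 → A
  i=18: K-V = 15 → P
  i=19: K-E =  6 → G
  i=20: N-Z = 14 → O
  i=21: B-U =  7 → H
  i=22: O-W = 18 → S
  i=23: I-O = 20 → U
  shifts repeat with period 7: HSUAPGO

HSUAPGO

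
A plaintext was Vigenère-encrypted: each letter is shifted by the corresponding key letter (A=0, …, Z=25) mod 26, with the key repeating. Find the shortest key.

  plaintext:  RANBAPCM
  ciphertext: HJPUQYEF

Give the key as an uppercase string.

QJCT

  i= 0: H-R = 16 → Q
  i= 1: J-A =  9 → J
  i= 2: P-N =  2 → C
  i= 3: U-B = 19 → T
  i= 4: Q-A = 16 → Q
  i= 5: Y-P =  9 → J
  i= 6: E-C =  2 → C
  i= 7: F-M = 19 → T
  shifts repeat with period 4: QJCT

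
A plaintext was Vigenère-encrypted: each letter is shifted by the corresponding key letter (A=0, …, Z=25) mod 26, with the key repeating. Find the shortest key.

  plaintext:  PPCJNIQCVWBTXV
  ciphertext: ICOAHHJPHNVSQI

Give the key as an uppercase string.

  i= 0: I-P = 19 → T
  i= 1: C-P = 13 → N
  i= 2: O-C = 12 → M
  i= 3: A-J = 17 → R
  i= 4: H-N = 20 → U
  i= 5: H-I = 25 → Z
  i= 6: J-Q = 19 → T
  i= 7: P-C = 13 → N
  i= 8: H-V = 12 → M
  i= 9: N-W = 17 → R
  i=10: V-B = 20 → U
  i=11: S-T = 25 → Z
  i=12: Q-X = 19 → T
  i=13: I-V = 13 → N
  shifts repeat with period 6: TNMRUZ

TNMRUZ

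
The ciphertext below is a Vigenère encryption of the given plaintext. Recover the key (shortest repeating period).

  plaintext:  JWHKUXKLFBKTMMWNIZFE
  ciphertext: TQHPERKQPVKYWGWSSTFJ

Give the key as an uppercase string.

KUAF

  i= 0: T-J = 10 → K
  i= 1: Q-W = 20 → U
  i= 2: H-H =  0 → A
  i= 3: P-K =  5 → F
  i= 4: E-U = 10 → K
  i= 5: R-X = 20 → U
  i= 6: K-K =  0 → A
  i= 7: Q-L =  5 → F
  i= 8: P-F = 10 → K
  i= 9: V-B = 20 → U
  i=10: K-K =  0 → A
  i=11: Y-T =  5 → F
  i=12: W-M = 10 → K
  i=13: G-M = 20 → U
  i=14: W-W =  0 → A
  i=15: S-N =  5 → F
  i=16: S-I = 10 → K
  i=17: T-Z = 20 → U
  i=18: F-F =  0 → A
  i=19: J-E =  5 → F
  shifts repeat with period 4: KUAF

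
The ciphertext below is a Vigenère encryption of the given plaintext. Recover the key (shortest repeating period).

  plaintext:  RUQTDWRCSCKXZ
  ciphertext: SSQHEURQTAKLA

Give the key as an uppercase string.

BYAO

  i= 0: S-R =  1 → B
  i= 1: S-U = 24 → Y
  i= 2: Q-Q =  0 → A
  i= 3: H-T = 14 → O
  i= 4: E-D =  1 → B
  i= 5: U-W = 24 → Y
  i= 6: R-R =  0 → A
  i= 7: Q-C = 14 → O
  i= 8: T-S =  1 → B
  i= 9: A-C = 24 → Y
  i=10: K-K =  0 → A
  i=11: L-X = 14 → O
  i=12: A-Z =  1 → B
  shifts repeat with period 4: BYAO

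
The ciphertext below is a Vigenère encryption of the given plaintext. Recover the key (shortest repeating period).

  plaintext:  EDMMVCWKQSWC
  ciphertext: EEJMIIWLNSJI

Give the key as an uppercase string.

  i= 0: E-E =  0 → A
  i= 1: E-D =  1 → B
  i= 2: J-M = 23 → X
  i= 3: M-M =  0 → A
  i= 4: I-V = 13 → N
  i= 5: I-C =  6 → G
  i= 6: W-W =  0 → A
  i= 7: L-K =  1 → B
  i= 8: N-Q = 23 → X
  i= 9: S-S =  0 → A
  i=10: J-W = 13 → N
  i=11: I-C =  6 → G
  shifts repeat with period 6: ABXANG

ABXANG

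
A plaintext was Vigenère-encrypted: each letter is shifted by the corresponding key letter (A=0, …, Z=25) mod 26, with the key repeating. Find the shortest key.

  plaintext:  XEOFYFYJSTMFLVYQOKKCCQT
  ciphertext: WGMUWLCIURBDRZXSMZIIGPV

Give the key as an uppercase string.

  i= 0: W-X = 25 → Z
  i= 1: G-E =  2 → C
  i= 2: M-O = 24 → Y
  i= 3: U-F = 15 → P
  i= 4: W-Y = 24 → Y
  i= 5: L-F =  6 → G
  i= 6: C-Y =  4 → E
  i= 7: I-J = 25 → Z
  i= 8: U-S =  2 → C
  i= 9: R-T = 24 → Y
  i=10: B-M = 15 → P
  i=11: D-F = 24 → Y
  i=12: R-L =  6 → G
  i=13: Z-V =  4 → E
  i=14: X-Y = 25 → Z
  i=15: S-Q =  2 → C
  i=16: M-O = 24 → Y
  i=17: Z-K = 15 → P
  i=18: I-K = 24 → Y
  i=19: I-C =  6 → G
  i=20: G-C =  4 → E
  i=21: P-Q = 25 → Z
  i=22: V-T =  2 → C
  shifts repeat with period 7: ZCYPYGE

ZCYPYGE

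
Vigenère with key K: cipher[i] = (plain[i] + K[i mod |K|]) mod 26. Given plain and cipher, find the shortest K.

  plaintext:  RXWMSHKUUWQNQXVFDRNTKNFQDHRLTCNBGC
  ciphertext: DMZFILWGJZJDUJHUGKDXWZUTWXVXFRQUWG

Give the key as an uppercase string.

  i= 0: D-R = 12 → M
  i= 1: M-X = 15 → P
  i= 2: Z-W =  3 → D
  i= 3: F-M = 19 → T
  i= 4: I-S = 16 → Q
  i= 5: L-H =  4 → E
  i= 6: W-K = 12 → M
  i= 7: G-U = 12 → M
  i= 8: J-U = 15 → P
  i= 9: Z-W =  3 → D
  i=10: J-Q = 19 → T
  i=11: D-N = 16 → Q
  i=12: U-Q =  4 → E
  i=13: J-X = 12 → M
  i=14: H-V = 12 → M
  i=15: U-F = 15 → P
  i=16: G-D =  3 → D
  i=17: K-R = 19 → T
  i=18: D-N = 16 → Q
  i=19: X-T =  4 → E
  i=20: W-K = 12 → M
  i=21: Z-N = 12 → M
  i=22: U-F = 15 → P
  i=23: T-Q =  3 → D
  i=24: W-D = 19 → T
  i=25: X-H = 16 → Q
  i=26: V-R =  4 → E
  i=27: X-L = 12 → M
  i=28: F-T = 12 → M
  i=29: R-C = 15 → P
  i=30: Q-N =  3 → D
  i=31: U-B = 19 → T
  i=32: W-G = 16 → Q
  i=33: G-C =  4 → E
  shifts repeat with period 7: MPDTQEM

MPDTQEM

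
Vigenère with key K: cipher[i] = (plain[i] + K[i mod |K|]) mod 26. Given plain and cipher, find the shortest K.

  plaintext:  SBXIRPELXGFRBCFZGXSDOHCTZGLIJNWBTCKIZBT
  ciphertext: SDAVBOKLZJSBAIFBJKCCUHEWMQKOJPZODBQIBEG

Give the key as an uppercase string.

  i= 0: S-S =  0 → A
  i= 1: D-B =  2 → C
  i= 2: A-X =  3 → D
  i= 3: V-I = 13 → N
  i= 4: B-R = 10 → K
  i= 5: O-P = 25 → Z
  i= 6: K-E =  6 → G
  i= 7: L-L =  0 → A
  i= 8: Z-X =  2 → C
  i= 9: J-G =  3 → D
  i=10: S-F = 13 → N
  i=11: B-R = 10 → K
  i=12: A-B = 25 → Z
  i=13: I-C =  6 → G
  i=14: F-F =  0 → A
  i=15: B-Z =  2 → C
  i=16: J-G =  3 → D
  i=17: K-X = 13 → N
  i=18: C-S = 10 → K
  i=19: C-D = 25 → Z
  i=20: U-O =  6 → G
  i=21: H-H =  0 → A
  i=22: E-C =  2 → C
  i=23: W-T =  3 → D
  i=24: M-Z = 13 → N
  i=25: Q-G = 10 → K
  i=26: K-L = 25 → Z
  i=27: O-I =  6 → G
  i=28: J-J =  0 → A
  i=29: P-N =  2 → C
  i=30: Z-W =  3 → D
  i=31: O-B = 13 → N
  i=32: D-T = 10 → K
  i=33: B-C = 25 → Z
  i=34: Q-K =  6 → G
  i=35: I-I =  0 → A
  i=36: B-Z =  2 → C
  i=37: E-B =  3 → D
  i=38: G-T = 13 → N
  shifts repeat with period 7: ACDNKZG

ACDNKZG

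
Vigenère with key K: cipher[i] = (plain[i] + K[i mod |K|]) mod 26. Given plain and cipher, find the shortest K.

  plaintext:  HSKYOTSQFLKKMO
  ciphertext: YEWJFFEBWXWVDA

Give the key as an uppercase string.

RMML

  i= 0: Y-H = 17 → R
  i= 1: E-S = 12 → M
  i= 2: W-K = 12 → M
  i= 3: J-Y = 11 → L
  i= 4: F-O = 17 → R
  i= 5: F-T = 12 → M
  i= 6: E-S = 12 → M
  i= 7: B-Q = 11 → L
  i= 8: W-F = 17 → R
  i= 9: X-L = 12 → M
  i=10: W-K = 12 → M
  i=11: V-K = 11 → L
  i=12: D-M = 17 → R
  i=13: A-O = 12 → M
  shifts repeat with period 4: RMML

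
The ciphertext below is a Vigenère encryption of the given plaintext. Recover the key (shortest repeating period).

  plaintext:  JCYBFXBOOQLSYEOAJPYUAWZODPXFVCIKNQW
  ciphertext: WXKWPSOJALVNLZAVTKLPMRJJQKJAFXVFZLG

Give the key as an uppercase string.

  i= 0: W-J = 13 → N
  i= 1: X-C = 21 → V
  i= 2: K-Y = 12 → M
  i= 3: W-B = 21 → V
  i= 4: P-F = 10 → K
  i= 5: S-X = 21 → V
  i= 6: O-B = 13 → N
  i= 7: J-O = 21 → V
  i= 8: A-O = 12 → M
  i= 9: L-Q = 21 → V
  i=10: V-L = 10 → K
  i=11: N-S = 21 → V
  i=12: L-Y = 13 → N
  i=13: Z-E = 21 → V
  i=14: A-O = 12 → M
  i=15: V-A = 21 → V
  i=16: T-J = 10 → K
  i=17: K-P = 21 → V
  i=18: L-Y = 13 → N
  i=19: P-U = 21 → V
  i=20: M-A = 12 → M
  i=21: R-W = 21 → V
  i=22: J-Z = 10 → K
  i=23: J-O = 21 → V
  i=24: Q-D = 13 → N
  i=25: K-P = 21 → V
  i=26: J-X = 12 → M
  i=27: A-F = 21 → V
  i=28: F-V = 10 → K
  i=29: X-C = 21 → V
  i=30: V-I = 13 → N
  i=31: F-K = 21 → V
  i=32: Z-N = 12 → M
  i=33: L-Q = 21 → V
  i=34: G-W = 10 → K
  shifts repeat with period 6: NVMVKV

NVMVKV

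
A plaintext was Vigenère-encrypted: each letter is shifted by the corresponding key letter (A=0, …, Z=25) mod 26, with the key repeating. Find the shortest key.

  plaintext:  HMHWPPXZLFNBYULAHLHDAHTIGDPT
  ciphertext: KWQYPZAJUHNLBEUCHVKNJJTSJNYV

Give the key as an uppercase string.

  i= 0: K-H =  3 → D
  i= 1: W-M = 10 → K
  i= 2: Q-H =  9 → J
  i= 3: Y-W =  2 → C
  i= 4: P-P =  0 → A
  i= 5: Z-P = 10 → K
  i= 6: A-X =  3 → D
  i= 7: J-Z = 10 → K
  i= 8: U-L =  9 → J
  i= 9: H-F =  2 → C
  i=10: N-N =  0 → A
  i=11: L-B = 10 → K
  i=12: B-Y =  3 → D
  i=13: E-U = 10 → K
  i=14: U-L =  9 → J
  i=15: C-A =  2 → C
  i=16: H-H =  0 → A
  i=17: V-L = 10 → K
  i=18: K-H =  3 → D
  i=19: N-D = 10 → K
  i=20: J-A =  9 → J
  i=21: J-H =  2 → C
  i=22: T-T =  0 → A
  i=23: S-I = 10 → K
  i=24: J-G =  3 → D
  i=25: N-D = 10 → K
  i=26: Y-P =  9 → J
  i=27: V-T =  2 → C
  shifts repeat with period 6: DKJCAK

DKJCAK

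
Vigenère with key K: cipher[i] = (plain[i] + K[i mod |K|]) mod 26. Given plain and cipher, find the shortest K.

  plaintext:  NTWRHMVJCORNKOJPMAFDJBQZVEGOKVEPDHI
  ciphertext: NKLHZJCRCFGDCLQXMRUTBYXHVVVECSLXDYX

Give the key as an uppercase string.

  i= 0: N-N =  0 → A
  i= 1: K-T = 17 → R
  i= 2: L-W = 15 → P
  i= 3: H-R = 16 → Q
  i= 4: Z-H = 18 → S
  i= 5: J-M = 23 → X
  i= 6: C-V =  7 → H
  i= 7: R-J =  8 → I
  i= 8: C-C =  0 → A
  i= 9: F-O = 17 → R
  i=10: G-R = 15 → P
  i=11: D-N = 16 → Q
  i=12: C-K = 18 → S
  i=13: L-O = 23 → X
  i=14: Q-J =  7 → H
  i=15: X-P =  8 → I
  i=16: M-M =  0 → A
  i=17: R-A = 17 → R
  i=18: U-F = 15 → P
  i=19: T-D = 16 → Q
  i=20: B-J = 18 → S
  i=21: Y-B = 23 → X
  i=22: X-Q =  7 → H
  i=23: H-Z =  8 → I
  i=24: V-V =  0 → A
  i=25: V-E = 17 → R
  i=26: V-G = 15 → P
  i=27: E-O = 16 → Q
  i=28: C-K = 18 → S
  i=29: S-V = 23 → X
  i=30: L-E =  7 → H
  i=31: X-P =  8 → I
  i=32: D-D =  0 → A
  i=33: Y-H = 17 → R
  i=34: X-I = 15 → P
  shifts repeat with period 8: ARPQSXHI

ARPQSXHI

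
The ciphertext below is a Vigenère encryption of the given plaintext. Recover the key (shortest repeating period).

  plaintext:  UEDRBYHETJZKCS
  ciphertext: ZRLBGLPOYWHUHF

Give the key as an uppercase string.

FNIK

  i= 0: Z-U =  5 → F
  i= 1: R-E = 13 → N
  i= 2: L-D =  8 → I
  i= 3: B-R = 10 → K
  i= 4: G-B =  5 → F
  i= 5: L-Y = 13 → N
  i= 6: P-H =  8 → I
  i= 7: O-E = 10 → K
  i= 8: Y-T =  5 → F
  i= 9: W-J = 13 → N
  i=10: H-Z =  8 → I
  i=11: U-K = 10 → K
  i=12: H-C =  5 → F
  i=13: F-S = 13 → N
  shifts repeat with period 4: FNIK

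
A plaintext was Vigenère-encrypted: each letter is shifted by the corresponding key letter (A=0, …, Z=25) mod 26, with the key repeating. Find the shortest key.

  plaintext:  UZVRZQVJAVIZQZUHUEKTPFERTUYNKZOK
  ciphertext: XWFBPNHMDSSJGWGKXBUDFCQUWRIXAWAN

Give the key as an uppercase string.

  i= 0: X-U =  3 → D
  i= 1: W-Z = 23 → X
  i= 2: F-V = 10 → K
  i= 3: B-R = 10 → K
  i= 4: P-Z = 16 → Q
  i= 5: N-Q = 23 → X
  i= 6: H-V = 12 → M
  i= 7: M-J =  3 → D
  i= 8: D-A =  3 → D
  i= 9: S-V = 23 → X
  i=10: S-I = 10 → K
  i=11: J-Z = 10 → K
  i=12: G-Q = 16 → Q
  i=13: W-Z = 23 → X
  i=14: G-U = 12 → M
  i=15: K-H =  3 → D
  i=16: X-U =  3 → D
  i=17: B-E = 23 → X
  i=18: U-K = 10 → K
  i=19: D-T = 10 → K
  i=20: F-P = 16 → Q
  i=21: C-F = 23 → X
  i=22: Q-E = 12 → M
  i=23: U-R =  3 → D
  i=24: W-T =  3 → D
  i=25: R-U = 23 → X
  i=26: I-Y = 10 → K
  i=27: X-N = 10 → K
  i=28: A-K = 16 → Q
  i=29: W-Z = 23 → X
  i=30: A-O = 12 → M
  i=31: N-K =  3 → D
  shifts repeat with period 8: DXKKQXMD

DXKKQXMD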